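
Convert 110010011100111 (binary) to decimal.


Positional values:
Bit 0: 1 × 2^0 = 1
Bit 1: 1 × 2^1 = 2
Bit 2: 1 × 2^2 = 4
Bit 5: 1 × 2^5 = 32
Bit 6: 1 × 2^6 = 64
Bit 7: 1 × 2^7 = 128
Bit 10: 1 × 2^10 = 1024
Bit 13: 1 × 2^13 = 8192
Bit 14: 1 × 2^14 = 16384
Sum = 1 + 2 + 4 + 32 + 64 + 128 + 1024 + 8192 + 16384
= 25831


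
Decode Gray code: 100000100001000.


Gray code: 100000100001000
MSB stays the same: 1
Each subsequent bit = prev_binary XOR current_gray:
  B[1] = 1 XOR 0 = 1
  B[2] = 1 XOR 0 = 1
  B[3] = 1 XOR 0 = 1
  B[4] = 1 XOR 0 = 1
  B[5] = 1 XOR 0 = 1
  B[6] = 1 XOR 1 = 0
  B[7] = 0 XOR 0 = 0
  B[8] = 0 XOR 0 = 0
  B[9] = 0 XOR 0 = 0
  B[10] = 0 XOR 0 = 0
  B[11] = 0 XOR 1 = 1
  B[12] = 1 XOR 0 = 1
  B[13] = 1 XOR 0 = 1
  B[14] = 1 XOR 0 = 1
= 111111000001111 (32271 decimal)


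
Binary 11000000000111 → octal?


Group into 3-bit groups: 011000000000111
  011 = 3
  000 = 0
  000 = 0
  000 = 0
  111 = 7
= 0o30007


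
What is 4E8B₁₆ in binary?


Each hex digit → 4 binary bits:
  4 = 0100
  E = 1110
  8 = 1000
  B = 1011
Concatenate: 0100 1110 1000 1011
= 0100111010001011


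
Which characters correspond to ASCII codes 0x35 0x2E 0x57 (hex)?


Codes (hex): 0x35 0x2E 0x57
Per-code ASCII lookup:
  0x35 = 53  (range 48-57: digits, 53 - 48 = 5) → '5'
  0x2E = 46  (special character) → '.'
  0x57 = 87  (range 65-90: uppercase, 87 - 65 = 22) → 'W'
= '5.W'


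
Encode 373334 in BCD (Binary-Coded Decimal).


Each digit → 4-bit binary:
  3 → 0011
  7 → 0111
  3 → 0011
  3 → 0011
  3 → 0011
  4 → 0100
= 0011 0111 0011 0011 0011 0100


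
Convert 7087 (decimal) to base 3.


Divide by 3 repeatedly:
7087 ÷ 3 = 2362 remainder 1
2362 ÷ 3 = 787 remainder 1
787 ÷ 3 = 262 remainder 1
262 ÷ 3 = 87 remainder 1
87 ÷ 3 = 29 remainder 0
29 ÷ 3 = 9 remainder 2
9 ÷ 3 = 3 remainder 0
3 ÷ 3 = 1 remainder 0
1 ÷ 3 = 0 remainder 1
Reading remainders bottom-up:
= 100201111


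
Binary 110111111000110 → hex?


Group into 4-bit nibbles: 0110111111000110
  0110 = 6
  1111 = F
  1100 = C
  0110 = 6
= 0x6FC6


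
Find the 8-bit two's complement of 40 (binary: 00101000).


Original: 00101000
Step 1 - Invert all bits: 11010111
Step 2 - Add 1: 11010111 + 1
= 11011000 (represents -40)


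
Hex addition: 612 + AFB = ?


Align and add column by column (LSB to MSB, each column mod 16 with carry):
  0612
+ 0AFB
  ----
  col 0: 2(2) + B(11) + 0 (carry in) = 13 → D(13), carry out 0
  col 1: 1(1) + F(15) + 0 (carry in) = 16 → 0(0), carry out 1
  col 2: 6(6) + A(10) + 1 (carry in) = 17 → 1(1), carry out 1
  col 3: 0(0) + 0(0) + 1 (carry in) = 1 → 1(1), carry out 0
Reading digits MSB→LSB: 110D
Strip leading zeros: 110D
= 0x110D


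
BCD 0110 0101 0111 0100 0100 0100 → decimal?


Each 4-bit group → digit:
  0110 → 6
  0101 → 5
  0111 → 7
  0100 → 4
  0100 → 4
  0100 → 4
= 657444


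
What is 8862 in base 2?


Divide by 2 repeatedly:
8862 ÷ 2 = 4431 remainder 0
4431 ÷ 2 = 2215 remainder 1
2215 ÷ 2 = 1107 remainder 1
1107 ÷ 2 = 553 remainder 1
553 ÷ 2 = 276 remainder 1
276 ÷ 2 = 138 remainder 0
138 ÷ 2 = 69 remainder 0
69 ÷ 2 = 34 remainder 1
34 ÷ 2 = 17 remainder 0
17 ÷ 2 = 8 remainder 1
8 ÷ 2 = 4 remainder 0
4 ÷ 2 = 2 remainder 0
2 ÷ 2 = 1 remainder 0
1 ÷ 2 = 0 remainder 1
Reading remainders bottom-up:
= 10001010011110


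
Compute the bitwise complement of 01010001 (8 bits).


Original: 01010001
Invert all bits:
  bit 0: 0 → 1
  bit 1: 1 → 0
  bit 2: 0 → 1
  bit 3: 1 → 0
  bit 4: 0 → 1
  bit 5: 0 → 1
  bit 6: 0 → 1
  bit 7: 1 → 0
= 10101110


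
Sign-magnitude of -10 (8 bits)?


Sign bit: 1 (negative)
Magnitude: 10 = 0001010
= 10001010


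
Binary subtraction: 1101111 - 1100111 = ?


Align and subtract column by column (LSB to MSB, borrowing when needed):
  1101111
- 1100111
  -------
  col 0: (1 - 0 borrow-in) - 1 → 1 - 1 = 0, borrow out 0
  col 1: (1 - 0 borrow-in) - 1 → 1 - 1 = 0, borrow out 0
  col 2: (1 - 0 borrow-in) - 1 → 1 - 1 = 0, borrow out 0
  col 3: (1 - 0 borrow-in) - 0 → 1 - 0 = 1, borrow out 0
  col 4: (0 - 0 borrow-in) - 0 → 0 - 0 = 0, borrow out 0
  col 5: (1 - 0 borrow-in) - 1 → 1 - 1 = 0, borrow out 0
  col 6: (1 - 0 borrow-in) - 1 → 1 - 1 = 0, borrow out 0
Reading bits MSB→LSB: 0001000
Strip leading zeros: 1000
= 1000


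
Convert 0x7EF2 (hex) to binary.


Each hex digit → 4 binary bits:
  7 = 0111
  E = 1110
  F = 1111
  2 = 0010
Concatenate: 0111 1110 1111 0010
= 0111111011110010


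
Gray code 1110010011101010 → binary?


Gray code: 1110010011101010
MSB stays the same: 1
Each subsequent bit = prev_binary XOR current_gray:
  B[1] = 1 XOR 1 = 0
  B[2] = 0 XOR 1 = 1
  B[3] = 1 XOR 0 = 1
  B[4] = 1 XOR 0 = 1
  B[5] = 1 XOR 1 = 0
  B[6] = 0 XOR 0 = 0
  B[7] = 0 XOR 0 = 0
  B[8] = 0 XOR 1 = 1
  B[9] = 1 XOR 1 = 0
  B[10] = 0 XOR 1 = 1
  B[11] = 1 XOR 0 = 1
  B[12] = 1 XOR 1 = 0
  B[13] = 0 XOR 0 = 0
  B[14] = 0 XOR 1 = 1
  B[15] = 1 XOR 0 = 1
= 1011100010110011 (47283 decimal)


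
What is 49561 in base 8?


Divide by 8 repeatedly:
49561 ÷ 8 = 6195 remainder 1
6195 ÷ 8 = 774 remainder 3
774 ÷ 8 = 96 remainder 6
96 ÷ 8 = 12 remainder 0
12 ÷ 8 = 1 remainder 4
1 ÷ 8 = 0 remainder 1
Reading remainders bottom-up:
= 0o140631


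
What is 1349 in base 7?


Divide by 7 repeatedly:
1349 ÷ 7 = 192 remainder 5
192 ÷ 7 = 27 remainder 3
27 ÷ 7 = 3 remainder 6
3 ÷ 7 = 0 remainder 3
Reading remainders bottom-up:
= 3635


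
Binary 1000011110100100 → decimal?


Positional values:
Bit 2: 1 × 2^2 = 4
Bit 5: 1 × 2^5 = 32
Bit 7: 1 × 2^7 = 128
Bit 8: 1 × 2^8 = 256
Bit 9: 1 × 2^9 = 512
Bit 10: 1 × 2^10 = 1024
Bit 15: 1 × 2^15 = 32768
Sum = 4 + 32 + 128 + 256 + 512 + 1024 + 32768
= 34724


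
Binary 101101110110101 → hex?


Group into 4-bit nibbles: 0101101110110101
  0101 = 5
  1011 = B
  1011 = B
  0101 = 5
= 0x5BB5


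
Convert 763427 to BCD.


Each digit → 4-bit binary:
  7 → 0111
  6 → 0110
  3 → 0011
  4 → 0100
  2 → 0010
  7 → 0111
= 0111 0110 0011 0100 0010 0111


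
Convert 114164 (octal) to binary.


Each octal digit → 3 binary bits:
  1 = 001
  1 = 001
  4 = 100
  1 = 001
  6 = 110
  4 = 100
Concatenate: 001 001 100 001 110 100
= 001001100001110100


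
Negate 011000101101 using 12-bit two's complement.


Original: 011000101101
Step 1 - Invert all bits: 100111010010
Step 2 - Add 1: 100111010010 + 1
= 100111010011 (represents -1581)


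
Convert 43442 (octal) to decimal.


Positional values:
Position 0: 2 × 8^0 = 2
Position 1: 4 × 8^1 = 32
Position 2: 4 × 8^2 = 256
Position 3: 3 × 8^3 = 1536
Position 4: 4 × 8^4 = 16384
Sum = 2 + 32 + 256 + 1536 + 16384
= 18210


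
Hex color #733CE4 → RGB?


Hex: #733CE4
R = 73₁₆ = 115
G = 3C₁₆ = 60
B = E4₁₆ = 228
= RGB(115, 60, 228)


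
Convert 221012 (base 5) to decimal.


Positional values (base 5):
  2 × 5^0 = 2 × 1 = 2
  1 × 5^1 = 1 × 5 = 5
  0 × 5^2 = 0 × 25 = 0
  1 × 5^3 = 1 × 125 = 125
  2 × 5^4 = 2 × 625 = 1250
  2 × 5^5 = 2 × 3125 = 6250
Sum = 2 + 5 + 0 + 125 + 1250 + 6250
= 7632


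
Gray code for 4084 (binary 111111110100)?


Binary: 111111110100
Gray code: G = B XOR (B >> 1)
B >> 1 = 011111111010
111111110100 XOR 011111111010:
  1 XOR 0 = 1
  1 XOR 1 = 0
  1 XOR 1 = 0
  1 XOR 1 = 0
  1 XOR 1 = 0
  1 XOR 1 = 0
  1 XOR 1 = 0
  1 XOR 1 = 0
  0 XOR 1 = 1
  1 XOR 0 = 1
  0 XOR 1 = 1
  0 XOR 0 = 0
= 100000001110


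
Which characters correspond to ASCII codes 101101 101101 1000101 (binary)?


Codes (binary): 101101 101101 1000101
Per-code ASCII lookup:
  101101 = 45  (special character) → '-'
  101101 = 45  (special character) → '-'
  1000101 = 69  (range 65-90: uppercase, 69 - 65 = 4) → 'E'
= '--E'


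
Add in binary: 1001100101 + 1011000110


Align and add column by column (LSB to MSB, carry propagating):
  01001100101
+ 01011000110
  -----------
  col 0: 1 + 0 + 0 (carry in) = 1 → bit 1, carry out 0
  col 1: 0 + 1 + 0 (carry in) = 1 → bit 1, carry out 0
  col 2: 1 + 1 + 0 (carry in) = 2 → bit 0, carry out 1
  col 3: 0 + 0 + 1 (carry in) = 1 → bit 1, carry out 0
  col 4: 0 + 0 + 0 (carry in) = 0 → bit 0, carry out 0
  col 5: 1 + 0 + 0 (carry in) = 1 → bit 1, carry out 0
  col 6: 1 + 1 + 0 (carry in) = 2 → bit 0, carry out 1
  col 7: 0 + 1 + 1 (carry in) = 2 → bit 0, carry out 1
  col 8: 0 + 0 + 1 (carry in) = 1 → bit 1, carry out 0
  col 9: 1 + 1 + 0 (carry in) = 2 → bit 0, carry out 1
  col 10: 0 + 0 + 1 (carry in) = 1 → bit 1, carry out 0
Reading bits MSB→LSB: 10100101011
Strip leading zeros: 10100101011
= 10100101011


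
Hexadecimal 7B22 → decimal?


Positional values:
Position 0: 2 × 16^0 = 2 × 1 = 2
Position 1: 2 × 16^1 = 2 × 16 = 32
Position 2: B × 16^2 = 11 × 256 = 2816
Position 3: 7 × 16^3 = 7 × 4096 = 28672
Sum = 2 + 32 + 2816 + 28672
= 31522


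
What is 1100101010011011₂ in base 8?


Group into 3-bit groups: 001100101010011011
  001 = 1
  100 = 4
  101 = 5
  010 = 2
  011 = 3
  011 = 3
= 0o145233


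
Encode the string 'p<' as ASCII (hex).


String: 'p<'  (2 characters)
Per-character ASCII lookup:
  'p': lowercase starts at 97: 'p' = 97 + 15 = 112 → 0x70
  '<': special character: '<' = 60 → 0x3C
= 0x70 0x3C


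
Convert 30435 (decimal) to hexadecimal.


Divide by 16 repeatedly:
30435 ÷ 16 = 1902 remainder 3 (3)
1902 ÷ 16 = 118 remainder 14 (E)
118 ÷ 16 = 7 remainder 6 (6)
7 ÷ 16 = 0 remainder 7 (7)
Reading remainders bottom-up:
= 0x76E3


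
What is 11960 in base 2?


Divide by 2 repeatedly:
11960 ÷ 2 = 5980 remainder 0
5980 ÷ 2 = 2990 remainder 0
2990 ÷ 2 = 1495 remainder 0
1495 ÷ 2 = 747 remainder 1
747 ÷ 2 = 373 remainder 1
373 ÷ 2 = 186 remainder 1
186 ÷ 2 = 93 remainder 0
93 ÷ 2 = 46 remainder 1
46 ÷ 2 = 23 remainder 0
23 ÷ 2 = 11 remainder 1
11 ÷ 2 = 5 remainder 1
5 ÷ 2 = 2 remainder 1
2 ÷ 2 = 1 remainder 0
1 ÷ 2 = 0 remainder 1
Reading remainders bottom-up:
= 10111010111000


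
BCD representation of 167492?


Each digit → 4-bit binary:
  1 → 0001
  6 → 0110
  7 → 0111
  4 → 0100
  9 → 1001
  2 → 0010
= 0001 0110 0111 0100 1001 0010


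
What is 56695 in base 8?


Divide by 8 repeatedly:
56695 ÷ 8 = 7086 remainder 7
7086 ÷ 8 = 885 remainder 6
885 ÷ 8 = 110 remainder 5
110 ÷ 8 = 13 remainder 6
13 ÷ 8 = 1 remainder 5
1 ÷ 8 = 0 remainder 1
Reading remainders bottom-up:
= 0o156567


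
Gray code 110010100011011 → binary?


Gray code: 110010100011011
MSB stays the same: 1
Each subsequent bit = prev_binary XOR current_gray:
  B[1] = 1 XOR 1 = 0
  B[2] = 0 XOR 0 = 0
  B[3] = 0 XOR 0 = 0
  B[4] = 0 XOR 1 = 1
  B[5] = 1 XOR 0 = 1
  B[6] = 1 XOR 1 = 0
  B[7] = 0 XOR 0 = 0
  B[8] = 0 XOR 0 = 0
  B[9] = 0 XOR 0 = 0
  B[10] = 0 XOR 1 = 1
  B[11] = 1 XOR 1 = 0
  B[12] = 0 XOR 0 = 0
  B[13] = 0 XOR 1 = 1
  B[14] = 1 XOR 1 = 0
= 100011000010010 (17938 decimal)


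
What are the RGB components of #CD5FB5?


Hex: #CD5FB5
R = CD₁₆ = 205
G = 5F₁₆ = 95
B = B5₁₆ = 181
= RGB(205, 95, 181)


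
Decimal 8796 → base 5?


Divide by 5 repeatedly:
8796 ÷ 5 = 1759 remainder 1
1759 ÷ 5 = 351 remainder 4
351 ÷ 5 = 70 remainder 1
70 ÷ 5 = 14 remainder 0
14 ÷ 5 = 2 remainder 4
2 ÷ 5 = 0 remainder 2
Reading remainders bottom-up:
= 240141


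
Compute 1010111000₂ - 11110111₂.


Align and subtract column by column (LSB to MSB, borrowing when needed):
  1010111000
- 0011110111
  ----------
  col 0: (0 - 0 borrow-in) - 1 → borrow from next column: (0+2) - 1 = 1, borrow out 1
  col 1: (0 - 1 borrow-in) - 1 → borrow from next column: (-1+2) - 1 = 0, borrow out 1
  col 2: (0 - 1 borrow-in) - 1 → borrow from next column: (-1+2) - 1 = 0, borrow out 1
  col 3: (1 - 1 borrow-in) - 0 → 0 - 0 = 0, borrow out 0
  col 4: (1 - 0 borrow-in) - 1 → 1 - 1 = 0, borrow out 0
  col 5: (1 - 0 borrow-in) - 1 → 1 - 1 = 0, borrow out 0
  col 6: (0 - 0 borrow-in) - 1 → borrow from next column: (0+2) - 1 = 1, borrow out 1
  col 7: (1 - 1 borrow-in) - 1 → borrow from next column: (0+2) - 1 = 1, borrow out 1
  col 8: (0 - 1 borrow-in) - 0 → borrow from next column: (-1+2) - 0 = 1, borrow out 1
  col 9: (1 - 1 borrow-in) - 0 → 0 - 0 = 0, borrow out 0
Reading bits MSB→LSB: 0111000001
Strip leading zeros: 111000001
= 111000001


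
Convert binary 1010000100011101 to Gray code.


Binary: 1010000100011101
Gray code: G = B XOR (B >> 1)
B >> 1 = 0101000010001110
1010000100011101 XOR 0101000010001110:
  1 XOR 0 = 1
  0 XOR 1 = 1
  1 XOR 0 = 1
  0 XOR 1 = 1
  0 XOR 0 = 0
  0 XOR 0 = 0
  0 XOR 0 = 0
  1 XOR 0 = 1
  0 XOR 1 = 1
  0 XOR 0 = 0
  0 XOR 0 = 0
  1 XOR 0 = 1
  1 XOR 1 = 0
  1 XOR 1 = 0
  0 XOR 1 = 1
  1 XOR 0 = 1
= 1111000110010011


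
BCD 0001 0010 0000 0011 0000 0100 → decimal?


Each 4-bit group → digit:
  0001 → 1
  0010 → 2
  0000 → 0
  0011 → 3
  0000 → 0
  0100 → 4
= 120304


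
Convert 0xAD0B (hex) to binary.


Each hex digit → 4 binary bits:
  A = 1010
  D = 1101
  0 = 0000
  B = 1011
Concatenate: 1010 1101 0000 1011
= 1010110100001011


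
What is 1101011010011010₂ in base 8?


Group into 3-bit groups: 001101011010011010
  001 = 1
  101 = 5
  011 = 3
  010 = 2
  011 = 3
  010 = 2
= 0o153232


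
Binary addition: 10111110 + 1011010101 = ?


Align and add column by column (LSB to MSB, carry propagating):
  00010111110
+ 01011010101
  -----------
  col 0: 0 + 1 + 0 (carry in) = 1 → bit 1, carry out 0
  col 1: 1 + 0 + 0 (carry in) = 1 → bit 1, carry out 0
  col 2: 1 + 1 + 0 (carry in) = 2 → bit 0, carry out 1
  col 3: 1 + 0 + 1 (carry in) = 2 → bit 0, carry out 1
  col 4: 1 + 1 + 1 (carry in) = 3 → bit 1, carry out 1
  col 5: 1 + 0 + 1 (carry in) = 2 → bit 0, carry out 1
  col 6: 0 + 1 + 1 (carry in) = 2 → bit 0, carry out 1
  col 7: 1 + 1 + 1 (carry in) = 3 → bit 1, carry out 1
  col 8: 0 + 0 + 1 (carry in) = 1 → bit 1, carry out 0
  col 9: 0 + 1 + 0 (carry in) = 1 → bit 1, carry out 0
  col 10: 0 + 0 + 0 (carry in) = 0 → bit 0, carry out 0
Reading bits MSB→LSB: 01110010011
Strip leading zeros: 1110010011
= 1110010011


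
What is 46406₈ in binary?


Each octal digit → 3 binary bits:
  4 = 100
  6 = 110
  4 = 100
  0 = 000
  6 = 110
Concatenate: 100 110 100 000 110
= 100110100000110


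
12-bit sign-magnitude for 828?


Sign bit: 0 (positive)
Magnitude: 828 = 01100111100
= 001100111100


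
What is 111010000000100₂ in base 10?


Positional values:
Bit 2: 1 × 2^2 = 4
Bit 10: 1 × 2^10 = 1024
Bit 12: 1 × 2^12 = 4096
Bit 13: 1 × 2^13 = 8192
Bit 14: 1 × 2^14 = 16384
Sum = 4 + 1024 + 4096 + 8192 + 16384
= 29700


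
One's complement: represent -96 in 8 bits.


Original: 01100000
Invert all bits:
  bit 0: 0 → 1
  bit 1: 1 → 0
  bit 2: 1 → 0
  bit 3: 0 → 1
  bit 4: 0 → 1
  bit 5: 0 → 1
  bit 6: 0 → 1
  bit 7: 0 → 1
= 10011111


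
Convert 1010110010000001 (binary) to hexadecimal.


Group into 4-bit nibbles: 1010110010000001
  1010 = A
  1100 = C
  1000 = 8
  0001 = 1
= 0xAC81


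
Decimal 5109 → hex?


Divide by 16 repeatedly:
5109 ÷ 16 = 319 remainder 5 (5)
319 ÷ 16 = 19 remainder 15 (F)
19 ÷ 16 = 1 remainder 3 (3)
1 ÷ 16 = 0 remainder 1 (1)
Reading remainders bottom-up:
= 0x13F5


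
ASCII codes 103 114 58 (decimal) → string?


Codes (decimal): 103 114 58
Per-code ASCII lookup:
  103  (range 97-122: lowercase, 103 - 97 = 6) → 'g'
  114  (range 97-122: lowercase, 114 - 97 = 17) → 'r'
  58  (special character) → ':'
= 'gr:'


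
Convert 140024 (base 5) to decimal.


Positional values (base 5):
  4 × 5^0 = 4 × 1 = 4
  2 × 5^1 = 2 × 5 = 10
  0 × 5^2 = 0 × 25 = 0
  0 × 5^3 = 0 × 125 = 0
  4 × 5^4 = 4 × 625 = 2500
  1 × 5^5 = 1 × 3125 = 3125
Sum = 4 + 10 + 0 + 0 + 2500 + 3125
= 5639


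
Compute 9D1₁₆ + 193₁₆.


Align and add column by column (LSB to MSB, each column mod 16 with carry):
  09D1
+ 0193
  ----
  col 0: 1(1) + 3(3) + 0 (carry in) = 4 → 4(4), carry out 0
  col 1: D(13) + 9(9) + 0 (carry in) = 22 → 6(6), carry out 1
  col 2: 9(9) + 1(1) + 1 (carry in) = 11 → B(11), carry out 0
  col 3: 0(0) + 0(0) + 0 (carry in) = 0 → 0(0), carry out 0
Reading digits MSB→LSB: 0B64
Strip leading zeros: B64
= 0xB64


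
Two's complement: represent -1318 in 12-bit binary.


Original: 010100100110
Step 1 - Invert all bits: 101011011001
Step 2 - Add 1: 101011011001 + 1
= 101011011010 (represents -1318)


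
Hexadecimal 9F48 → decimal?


Positional values:
Position 0: 8 × 16^0 = 8 × 1 = 8
Position 1: 4 × 16^1 = 4 × 16 = 64
Position 2: F × 16^2 = 15 × 256 = 3840
Position 3: 9 × 16^3 = 9 × 4096 = 36864
Sum = 8 + 64 + 3840 + 36864
= 40776


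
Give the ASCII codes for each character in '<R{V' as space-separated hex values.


String: '<R{V'  (4 characters)
Per-character ASCII lookup:
  '<': special character: '<' = 60 → 0x3C
  'R': uppercase starts at 65: 'R' = 65 + 17 = 82 → 0x52
  '{': special character: '{' = 123 → 0x7B
  'V': uppercase starts at 65: 'V' = 65 + 21 = 86 → 0x56
= 0x3C 0x52 0x7B 0x56


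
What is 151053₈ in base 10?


Positional values:
Position 0: 3 × 8^0 = 3
Position 1: 5 × 8^1 = 40
Position 2: 0 × 8^2 = 0
Position 3: 1 × 8^3 = 512
Position 4: 5 × 8^4 = 20480
Position 5: 1 × 8^5 = 32768
Sum = 3 + 40 + 0 + 512 + 20480 + 32768
= 53803


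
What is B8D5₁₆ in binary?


Each hex digit → 4 binary bits:
  B = 1011
  8 = 1000
  D = 1101
  5 = 0101
Concatenate: 1011 1000 1101 0101
= 1011100011010101


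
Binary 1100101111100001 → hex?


Group into 4-bit nibbles: 1100101111100001
  1100 = C
  1011 = B
  1110 = E
  0001 = 1
= 0xCBE1


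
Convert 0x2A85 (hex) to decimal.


Positional values:
Position 0: 5 × 16^0 = 5 × 1 = 5
Position 1: 8 × 16^1 = 8 × 16 = 128
Position 2: A × 16^2 = 10 × 256 = 2560
Position 3: 2 × 16^3 = 2 × 4096 = 8192
Sum = 5 + 128 + 2560 + 8192
= 10885


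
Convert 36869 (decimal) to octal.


Divide by 8 repeatedly:
36869 ÷ 8 = 4608 remainder 5
4608 ÷ 8 = 576 remainder 0
576 ÷ 8 = 72 remainder 0
72 ÷ 8 = 9 remainder 0
9 ÷ 8 = 1 remainder 1
1 ÷ 8 = 0 remainder 1
Reading remainders bottom-up:
= 0o110005


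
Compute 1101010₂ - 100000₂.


Align and subtract column by column (LSB to MSB, borrowing when needed):
  1101010
- 0100000
  -------
  col 0: (0 - 0 borrow-in) - 0 → 0 - 0 = 0, borrow out 0
  col 1: (1 - 0 borrow-in) - 0 → 1 - 0 = 1, borrow out 0
  col 2: (0 - 0 borrow-in) - 0 → 0 - 0 = 0, borrow out 0
  col 3: (1 - 0 borrow-in) - 0 → 1 - 0 = 1, borrow out 0
  col 4: (0 - 0 borrow-in) - 0 → 0 - 0 = 0, borrow out 0
  col 5: (1 - 0 borrow-in) - 1 → 1 - 1 = 0, borrow out 0
  col 6: (1 - 0 borrow-in) - 0 → 1 - 0 = 1, borrow out 0
Reading bits MSB→LSB: 1001010
Strip leading zeros: 1001010
= 1001010


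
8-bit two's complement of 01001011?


Original: 01001011
Step 1 - Invert all bits: 10110100
Step 2 - Add 1: 10110100 + 1
= 10110101 (represents -75)


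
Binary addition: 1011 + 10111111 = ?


Align and add column by column (LSB to MSB, carry propagating):
  000001011
+ 010111111
  ---------
  col 0: 1 + 1 + 0 (carry in) = 2 → bit 0, carry out 1
  col 1: 1 + 1 + 1 (carry in) = 3 → bit 1, carry out 1
  col 2: 0 + 1 + 1 (carry in) = 2 → bit 0, carry out 1
  col 3: 1 + 1 + 1 (carry in) = 3 → bit 1, carry out 1
  col 4: 0 + 1 + 1 (carry in) = 2 → bit 0, carry out 1
  col 5: 0 + 1 + 1 (carry in) = 2 → bit 0, carry out 1
  col 6: 0 + 0 + 1 (carry in) = 1 → bit 1, carry out 0
  col 7: 0 + 1 + 0 (carry in) = 1 → bit 1, carry out 0
  col 8: 0 + 0 + 0 (carry in) = 0 → bit 0, carry out 0
Reading bits MSB→LSB: 011001010
Strip leading zeros: 11001010
= 11001010


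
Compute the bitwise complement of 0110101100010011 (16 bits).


Original: 0110101100010011
Invert all bits:
  bit 0: 0 → 1
  bit 1: 1 → 0
  bit 2: 1 → 0
  bit 3: 0 → 1
  bit 4: 1 → 0
  bit 5: 0 → 1
  bit 6: 1 → 0
  bit 7: 1 → 0
  bit 8: 0 → 1
  bit 9: 0 → 1
  bit 10: 0 → 1
  bit 11: 1 → 0
  bit 12: 0 → 1
  bit 13: 0 → 1
  bit 14: 1 → 0
  bit 15: 1 → 0
= 1001010011101100


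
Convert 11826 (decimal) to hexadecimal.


Divide by 16 repeatedly:
11826 ÷ 16 = 739 remainder 2 (2)
739 ÷ 16 = 46 remainder 3 (3)
46 ÷ 16 = 2 remainder 14 (E)
2 ÷ 16 = 0 remainder 2 (2)
Reading remainders bottom-up:
= 0x2E32


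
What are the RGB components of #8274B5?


Hex: #8274B5
R = 82₁₆ = 130
G = 74₁₆ = 116
B = B5₁₆ = 181
= RGB(130, 116, 181)


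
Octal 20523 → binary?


Each octal digit → 3 binary bits:
  2 = 010
  0 = 000
  5 = 101
  2 = 010
  3 = 011
Concatenate: 010 000 101 010 011
= 010000101010011


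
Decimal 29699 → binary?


Divide by 2 repeatedly:
29699 ÷ 2 = 14849 remainder 1
14849 ÷ 2 = 7424 remainder 1
7424 ÷ 2 = 3712 remainder 0
3712 ÷ 2 = 1856 remainder 0
1856 ÷ 2 = 928 remainder 0
928 ÷ 2 = 464 remainder 0
464 ÷ 2 = 232 remainder 0
232 ÷ 2 = 116 remainder 0
116 ÷ 2 = 58 remainder 0
58 ÷ 2 = 29 remainder 0
29 ÷ 2 = 14 remainder 1
14 ÷ 2 = 7 remainder 0
7 ÷ 2 = 3 remainder 1
3 ÷ 2 = 1 remainder 1
1 ÷ 2 = 0 remainder 1
Reading remainders bottom-up:
= 111010000000011


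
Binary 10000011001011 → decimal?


Positional values:
Bit 0: 1 × 2^0 = 1
Bit 1: 1 × 2^1 = 2
Bit 3: 1 × 2^3 = 8
Bit 6: 1 × 2^6 = 64
Bit 7: 1 × 2^7 = 128
Bit 13: 1 × 2^13 = 8192
Sum = 1 + 2 + 8 + 64 + 128 + 8192
= 8395


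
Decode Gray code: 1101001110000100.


Gray code: 1101001110000100
MSB stays the same: 1
Each subsequent bit = prev_binary XOR current_gray:
  B[1] = 1 XOR 1 = 0
  B[2] = 0 XOR 0 = 0
  B[3] = 0 XOR 1 = 1
  B[4] = 1 XOR 0 = 1
  B[5] = 1 XOR 0 = 1
  B[6] = 1 XOR 1 = 0
  B[7] = 0 XOR 1 = 1
  B[8] = 1 XOR 1 = 0
  B[9] = 0 XOR 0 = 0
  B[10] = 0 XOR 0 = 0
  B[11] = 0 XOR 0 = 0
  B[12] = 0 XOR 0 = 0
  B[13] = 0 XOR 1 = 1
  B[14] = 1 XOR 0 = 1
  B[15] = 1 XOR 0 = 1
= 1001110100000111 (40199 decimal)


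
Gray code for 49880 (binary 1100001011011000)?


Binary: 1100001011011000
Gray code: G = B XOR (B >> 1)
B >> 1 = 0110000101101100
1100001011011000 XOR 0110000101101100:
  1 XOR 0 = 1
  1 XOR 1 = 0
  0 XOR 1 = 1
  0 XOR 0 = 0
  0 XOR 0 = 0
  0 XOR 0 = 0
  1 XOR 0 = 1
  0 XOR 1 = 1
  1 XOR 0 = 1
  1 XOR 1 = 0
  0 XOR 1 = 1
  1 XOR 0 = 1
  1 XOR 1 = 0
  0 XOR 1 = 1
  0 XOR 0 = 0
  0 XOR 0 = 0
= 1010001110110100


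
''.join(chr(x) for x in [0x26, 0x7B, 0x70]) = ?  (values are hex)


Codes (hex): 0x26 0x7B 0x70
Per-code ASCII lookup:
  0x26 = 38  (special character) → '&'
  0x7B = 123  (special character) → '{'
  0x70 = 112  (range 97-122: lowercase, 112 - 97 = 15) → 'p'
= '&{p'


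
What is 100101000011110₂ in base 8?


Group into 3-bit groups: 100101000011110
  100 = 4
  101 = 5
  000 = 0
  011 = 3
  110 = 6
= 0o45036


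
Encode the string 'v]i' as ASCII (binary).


String: 'v]i'  (3 characters)
Per-character ASCII lookup:
  'v': lowercase starts at 97: 'v' = 97 + 21 = 118 → 1110110
  ']': special character: ']' = 93 → 1011101
  'i': lowercase starts at 97: 'i' = 97 + 8 = 105 → 1101001
= 1110110 1011101 1101001


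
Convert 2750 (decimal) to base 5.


Divide by 5 repeatedly:
2750 ÷ 5 = 550 remainder 0
550 ÷ 5 = 110 remainder 0
110 ÷ 5 = 22 remainder 0
22 ÷ 5 = 4 remainder 2
4 ÷ 5 = 0 remainder 4
Reading remainders bottom-up:
= 42000


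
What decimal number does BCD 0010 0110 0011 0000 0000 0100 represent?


Each 4-bit group → digit:
  0010 → 2
  0110 → 6
  0011 → 3
  0000 → 0
  0000 → 0
  0100 → 4
= 263004


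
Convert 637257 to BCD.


Each digit → 4-bit binary:
  6 → 0110
  3 → 0011
  7 → 0111
  2 → 0010
  5 → 0101
  7 → 0111
= 0110 0011 0111 0010 0101 0111


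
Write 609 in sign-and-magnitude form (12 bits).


Sign bit: 0 (positive)
Magnitude: 609 = 01001100001
= 001001100001


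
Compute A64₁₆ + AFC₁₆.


Align and add column by column (LSB to MSB, each column mod 16 with carry):
  0A64
+ 0AFC
  ----
  col 0: 4(4) + C(12) + 0 (carry in) = 16 → 0(0), carry out 1
  col 1: 6(6) + F(15) + 1 (carry in) = 22 → 6(6), carry out 1
  col 2: A(10) + A(10) + 1 (carry in) = 21 → 5(5), carry out 1
  col 3: 0(0) + 0(0) + 1 (carry in) = 1 → 1(1), carry out 0
Reading digits MSB→LSB: 1560
Strip leading zeros: 1560
= 0x1560


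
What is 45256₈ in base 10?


Positional values:
Position 0: 6 × 8^0 = 6
Position 1: 5 × 8^1 = 40
Position 2: 2 × 8^2 = 128
Position 3: 5 × 8^3 = 2560
Position 4: 4 × 8^4 = 16384
Sum = 6 + 40 + 128 + 2560 + 16384
= 19118


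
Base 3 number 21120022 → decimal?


Positional values (base 3):
  2 × 3^0 = 2 × 1 = 2
  2 × 3^1 = 2 × 3 = 6
  0 × 3^2 = 0 × 9 = 0
  0 × 3^3 = 0 × 27 = 0
  2 × 3^4 = 2 × 81 = 162
  1 × 3^5 = 1 × 243 = 243
  1 × 3^6 = 1 × 729 = 729
  2 × 3^7 = 2 × 2187 = 4374
Sum = 2 + 6 + 0 + 0 + 162 + 243 + 729 + 4374
= 5516


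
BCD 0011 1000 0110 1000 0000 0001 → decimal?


Each 4-bit group → digit:
  0011 → 3
  1000 → 8
  0110 → 6
  1000 → 8
  0000 → 0
  0001 → 1
= 386801


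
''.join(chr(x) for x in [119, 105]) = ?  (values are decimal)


Codes (decimal): 119 105
Per-code ASCII lookup:
  119  (range 97-122: lowercase, 119 - 97 = 22) → 'w'
  105  (range 97-122: lowercase, 105 - 97 = 8) → 'i'
= 'wi'


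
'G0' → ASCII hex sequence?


String: 'G0'  (2 characters)
Per-character ASCII lookup:
  'G': uppercase starts at 65: 'G' = 65 + 6 = 71 → 0x47
  '0': digits start at 48: '0' = 48 + 0 = 48 → 0x30
= 0x47 0x30


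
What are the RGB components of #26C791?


Hex: #26C791
R = 26₁₆ = 38
G = C7₁₆ = 199
B = 91₁₆ = 145
= RGB(38, 199, 145)


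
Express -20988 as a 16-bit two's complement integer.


Original: 0101000111111100
Step 1 - Invert all bits: 1010111000000011
Step 2 - Add 1: 1010111000000011 + 1
= 1010111000000100 (represents -20988)


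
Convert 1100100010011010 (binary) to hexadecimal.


Group into 4-bit nibbles: 1100100010011010
  1100 = C
  1000 = 8
  1001 = 9
  1010 = A
= 0xC89A


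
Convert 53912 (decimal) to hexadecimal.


Divide by 16 repeatedly:
53912 ÷ 16 = 3369 remainder 8 (8)
3369 ÷ 16 = 210 remainder 9 (9)
210 ÷ 16 = 13 remainder 2 (2)
13 ÷ 16 = 0 remainder 13 (D)
Reading remainders bottom-up:
= 0xD298


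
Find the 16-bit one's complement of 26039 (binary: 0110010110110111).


Original: 0110010110110111
Invert all bits:
  bit 0: 0 → 1
  bit 1: 1 → 0
  bit 2: 1 → 0
  bit 3: 0 → 1
  bit 4: 0 → 1
  bit 5: 1 → 0
  bit 6: 0 → 1
  bit 7: 1 → 0
  bit 8: 1 → 0
  bit 9: 0 → 1
  bit 10: 1 → 0
  bit 11: 1 → 0
  bit 12: 0 → 1
  bit 13: 1 → 0
  bit 14: 1 → 0
  bit 15: 1 → 0
= 1001101001001000


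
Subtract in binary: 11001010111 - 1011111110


Align and subtract column by column (LSB to MSB, borrowing when needed):
  11001010111
- 01011111110
  -----------
  col 0: (1 - 0 borrow-in) - 0 → 1 - 0 = 1, borrow out 0
  col 1: (1 - 0 borrow-in) - 1 → 1 - 1 = 0, borrow out 0
  col 2: (1 - 0 borrow-in) - 1 → 1 - 1 = 0, borrow out 0
  col 3: (0 - 0 borrow-in) - 1 → borrow from next column: (0+2) - 1 = 1, borrow out 1
  col 4: (1 - 1 borrow-in) - 1 → borrow from next column: (0+2) - 1 = 1, borrow out 1
  col 5: (0 - 1 borrow-in) - 1 → borrow from next column: (-1+2) - 1 = 0, borrow out 1
  col 6: (1 - 1 borrow-in) - 1 → borrow from next column: (0+2) - 1 = 1, borrow out 1
  col 7: (0 - 1 borrow-in) - 1 → borrow from next column: (-1+2) - 1 = 0, borrow out 1
  col 8: (0 - 1 borrow-in) - 0 → borrow from next column: (-1+2) - 0 = 1, borrow out 1
  col 9: (1 - 1 borrow-in) - 1 → borrow from next column: (0+2) - 1 = 1, borrow out 1
  col 10: (1 - 1 borrow-in) - 0 → 0 - 0 = 0, borrow out 0
Reading bits MSB→LSB: 01101011001
Strip leading zeros: 1101011001
= 1101011001


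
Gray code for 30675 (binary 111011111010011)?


Binary: 111011111010011
Gray code: G = B XOR (B >> 1)
B >> 1 = 011101111101001
111011111010011 XOR 011101111101001:
  1 XOR 0 = 1
  1 XOR 1 = 0
  1 XOR 1 = 0
  0 XOR 1 = 1
  1 XOR 0 = 1
  1 XOR 1 = 0
  1 XOR 1 = 0
  1 XOR 1 = 0
  1 XOR 1 = 0
  0 XOR 1 = 1
  1 XOR 0 = 1
  0 XOR 1 = 1
  0 XOR 0 = 0
  1 XOR 0 = 1
  1 XOR 1 = 0
= 100110000111010


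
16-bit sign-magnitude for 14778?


Sign bit: 0 (positive)
Magnitude: 14778 = 011100110111010
= 0011100110111010


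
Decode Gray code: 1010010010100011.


Gray code: 1010010010100011
MSB stays the same: 1
Each subsequent bit = prev_binary XOR current_gray:
  B[1] = 1 XOR 0 = 1
  B[2] = 1 XOR 1 = 0
  B[3] = 0 XOR 0 = 0
  B[4] = 0 XOR 0 = 0
  B[5] = 0 XOR 1 = 1
  B[6] = 1 XOR 0 = 1
  B[7] = 1 XOR 0 = 1
  B[8] = 1 XOR 1 = 0
  B[9] = 0 XOR 0 = 0
  B[10] = 0 XOR 1 = 1
  B[11] = 1 XOR 0 = 1
  B[12] = 1 XOR 0 = 1
  B[13] = 1 XOR 0 = 1
  B[14] = 1 XOR 1 = 0
  B[15] = 0 XOR 1 = 1
= 1100011100111101 (51005 decimal)


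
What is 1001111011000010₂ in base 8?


Group into 3-bit groups: 001001111011000010
  001 = 1
  001 = 1
  111 = 7
  011 = 3
  000 = 0
  010 = 2
= 0o117302


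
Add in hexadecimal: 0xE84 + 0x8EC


Align and add column by column (LSB to MSB, each column mod 16 with carry):
  0E84
+ 08EC
  ----
  col 0: 4(4) + C(12) + 0 (carry in) = 16 → 0(0), carry out 1
  col 1: 8(8) + E(14) + 1 (carry in) = 23 → 7(7), carry out 1
  col 2: E(14) + 8(8) + 1 (carry in) = 23 → 7(7), carry out 1
  col 3: 0(0) + 0(0) + 1 (carry in) = 1 → 1(1), carry out 0
Reading digits MSB→LSB: 1770
Strip leading zeros: 1770
= 0x1770


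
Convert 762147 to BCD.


Each digit → 4-bit binary:
  7 → 0111
  6 → 0110
  2 → 0010
  1 → 0001
  4 → 0100
  7 → 0111
= 0111 0110 0010 0001 0100 0111


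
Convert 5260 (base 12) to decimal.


Positional values (base 12):
  0 × 12^0 = 0 × 1 = 0
  6 × 12^1 = 6 × 12 = 72
  2 × 12^2 = 2 × 144 = 288
  5 × 12^3 = 5 × 1728 = 8640
Sum = 0 + 72 + 288 + 8640
= 9000


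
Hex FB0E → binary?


Each hex digit → 4 binary bits:
  F = 1111
  B = 1011
  0 = 0000
  E = 1110
Concatenate: 1111 1011 0000 1110
= 1111101100001110


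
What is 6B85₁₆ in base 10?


Positional values:
Position 0: 5 × 16^0 = 5 × 1 = 5
Position 1: 8 × 16^1 = 8 × 16 = 128
Position 2: B × 16^2 = 11 × 256 = 2816
Position 3: 6 × 16^3 = 6 × 4096 = 24576
Sum = 5 + 128 + 2816 + 24576
= 27525


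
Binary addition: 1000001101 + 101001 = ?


Align and add column by column (LSB to MSB, carry propagating):
  01000001101
+ 00000101001
  -----------
  col 0: 1 + 1 + 0 (carry in) = 2 → bit 0, carry out 1
  col 1: 0 + 0 + 1 (carry in) = 1 → bit 1, carry out 0
  col 2: 1 + 0 + 0 (carry in) = 1 → bit 1, carry out 0
  col 3: 1 + 1 + 0 (carry in) = 2 → bit 0, carry out 1
  col 4: 0 + 0 + 1 (carry in) = 1 → bit 1, carry out 0
  col 5: 0 + 1 + 0 (carry in) = 1 → bit 1, carry out 0
  col 6: 0 + 0 + 0 (carry in) = 0 → bit 0, carry out 0
  col 7: 0 + 0 + 0 (carry in) = 0 → bit 0, carry out 0
  col 8: 0 + 0 + 0 (carry in) = 0 → bit 0, carry out 0
  col 9: 1 + 0 + 0 (carry in) = 1 → bit 1, carry out 0
  col 10: 0 + 0 + 0 (carry in) = 0 → bit 0, carry out 0
Reading bits MSB→LSB: 01000110110
Strip leading zeros: 1000110110
= 1000110110


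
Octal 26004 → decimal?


Positional values:
Position 0: 4 × 8^0 = 4
Position 1: 0 × 8^1 = 0
Position 2: 0 × 8^2 = 0
Position 3: 6 × 8^3 = 3072
Position 4: 2 × 8^4 = 8192
Sum = 4 + 0 + 0 + 3072 + 8192
= 11268


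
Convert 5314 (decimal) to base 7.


Divide by 7 repeatedly:
5314 ÷ 7 = 759 remainder 1
759 ÷ 7 = 108 remainder 3
108 ÷ 7 = 15 remainder 3
15 ÷ 7 = 2 remainder 1
2 ÷ 7 = 0 remainder 2
Reading remainders bottom-up:
= 21331


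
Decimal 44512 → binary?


Divide by 2 repeatedly:
44512 ÷ 2 = 22256 remainder 0
22256 ÷ 2 = 11128 remainder 0
11128 ÷ 2 = 5564 remainder 0
5564 ÷ 2 = 2782 remainder 0
2782 ÷ 2 = 1391 remainder 0
1391 ÷ 2 = 695 remainder 1
695 ÷ 2 = 347 remainder 1
347 ÷ 2 = 173 remainder 1
173 ÷ 2 = 86 remainder 1
86 ÷ 2 = 43 remainder 0
43 ÷ 2 = 21 remainder 1
21 ÷ 2 = 10 remainder 1
10 ÷ 2 = 5 remainder 0
5 ÷ 2 = 2 remainder 1
2 ÷ 2 = 1 remainder 0
1 ÷ 2 = 0 remainder 1
Reading remainders bottom-up:
= 1010110111100000


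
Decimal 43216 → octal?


Divide by 8 repeatedly:
43216 ÷ 8 = 5402 remainder 0
5402 ÷ 8 = 675 remainder 2
675 ÷ 8 = 84 remainder 3
84 ÷ 8 = 10 remainder 4
10 ÷ 8 = 1 remainder 2
1 ÷ 8 = 0 remainder 1
Reading remainders bottom-up:
= 0o124320


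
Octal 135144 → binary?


Each octal digit → 3 binary bits:
  1 = 001
  3 = 011
  5 = 101
  1 = 001
  4 = 100
  4 = 100
Concatenate: 001 011 101 001 100 100
= 001011101001100100


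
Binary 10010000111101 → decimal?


Positional values:
Bit 0: 1 × 2^0 = 1
Bit 2: 1 × 2^2 = 4
Bit 3: 1 × 2^3 = 8
Bit 4: 1 × 2^4 = 16
Bit 5: 1 × 2^5 = 32
Bit 10: 1 × 2^10 = 1024
Bit 13: 1 × 2^13 = 8192
Sum = 1 + 4 + 8 + 16 + 32 + 1024 + 8192
= 9277


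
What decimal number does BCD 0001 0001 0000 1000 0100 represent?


Each 4-bit group → digit:
  0001 → 1
  0001 → 1
  0000 → 0
  1000 → 8
  0100 → 4
= 11084


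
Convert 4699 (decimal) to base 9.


Divide by 9 repeatedly:
4699 ÷ 9 = 522 remainder 1
522 ÷ 9 = 58 remainder 0
58 ÷ 9 = 6 remainder 4
6 ÷ 9 = 0 remainder 6
Reading remainders bottom-up:
= 6401


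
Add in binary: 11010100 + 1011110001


Align and add column by column (LSB to MSB, carry propagating):
  00011010100
+ 01011110001
  -----------
  col 0: 0 + 1 + 0 (carry in) = 1 → bit 1, carry out 0
  col 1: 0 + 0 + 0 (carry in) = 0 → bit 0, carry out 0
  col 2: 1 + 0 + 0 (carry in) = 1 → bit 1, carry out 0
  col 3: 0 + 0 + 0 (carry in) = 0 → bit 0, carry out 0
  col 4: 1 + 1 + 0 (carry in) = 2 → bit 0, carry out 1
  col 5: 0 + 1 + 1 (carry in) = 2 → bit 0, carry out 1
  col 6: 1 + 1 + 1 (carry in) = 3 → bit 1, carry out 1
  col 7: 1 + 1 + 1 (carry in) = 3 → bit 1, carry out 1
  col 8: 0 + 0 + 1 (carry in) = 1 → bit 1, carry out 0
  col 9: 0 + 1 + 0 (carry in) = 1 → bit 1, carry out 0
  col 10: 0 + 0 + 0 (carry in) = 0 → bit 0, carry out 0
Reading bits MSB→LSB: 01111000101
Strip leading zeros: 1111000101
= 1111000101


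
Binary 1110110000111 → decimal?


Positional values:
Bit 0: 1 × 2^0 = 1
Bit 1: 1 × 2^1 = 2
Bit 2: 1 × 2^2 = 4
Bit 7: 1 × 2^7 = 128
Bit 8: 1 × 2^8 = 256
Bit 10: 1 × 2^10 = 1024
Bit 11: 1 × 2^11 = 2048
Bit 12: 1 × 2^12 = 4096
Sum = 1 + 2 + 4 + 128 + 256 + 1024 + 2048 + 4096
= 7559


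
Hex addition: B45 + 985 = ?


Align and add column by column (LSB to MSB, each column mod 16 with carry):
  0B45
+ 0985
  ----
  col 0: 5(5) + 5(5) + 0 (carry in) = 10 → A(10), carry out 0
  col 1: 4(4) + 8(8) + 0 (carry in) = 12 → C(12), carry out 0
  col 2: B(11) + 9(9) + 0 (carry in) = 20 → 4(4), carry out 1
  col 3: 0(0) + 0(0) + 1 (carry in) = 1 → 1(1), carry out 0
Reading digits MSB→LSB: 14CA
Strip leading zeros: 14CA
= 0x14CA


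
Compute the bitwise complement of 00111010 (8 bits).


Original: 00111010
Invert all bits:
  bit 0: 0 → 1
  bit 1: 0 → 1
  bit 2: 1 → 0
  bit 3: 1 → 0
  bit 4: 1 → 0
  bit 5: 0 → 1
  bit 6: 1 → 0
  bit 7: 0 → 1
= 11000101


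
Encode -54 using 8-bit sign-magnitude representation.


Sign bit: 1 (negative)
Magnitude: 54 = 0110110
= 10110110


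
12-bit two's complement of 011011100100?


Original: 011011100100
Step 1 - Invert all bits: 100100011011
Step 2 - Add 1: 100100011011 + 1
= 100100011100 (represents -1764)


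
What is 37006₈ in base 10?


Positional values:
Position 0: 6 × 8^0 = 6
Position 1: 0 × 8^1 = 0
Position 2: 0 × 8^2 = 0
Position 3: 7 × 8^3 = 3584
Position 4: 3 × 8^4 = 12288
Sum = 6 + 0 + 0 + 3584 + 12288
= 15878


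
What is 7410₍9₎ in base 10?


Positional values (base 9):
  0 × 9^0 = 0 × 1 = 0
  1 × 9^1 = 1 × 9 = 9
  4 × 9^2 = 4 × 81 = 324
  7 × 9^3 = 7 × 729 = 5103
Sum = 0 + 9 + 324 + 5103
= 5436


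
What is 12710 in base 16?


Divide by 16 repeatedly:
12710 ÷ 16 = 794 remainder 6 (6)
794 ÷ 16 = 49 remainder 10 (A)
49 ÷ 16 = 3 remainder 1 (1)
3 ÷ 16 = 0 remainder 3 (3)
Reading remainders bottom-up:
= 0x31A6


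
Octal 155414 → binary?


Each octal digit → 3 binary bits:
  1 = 001
  5 = 101
  5 = 101
  4 = 100
  1 = 001
  4 = 100
Concatenate: 001 101 101 100 001 100
= 001101101100001100


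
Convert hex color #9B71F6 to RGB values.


Hex: #9B71F6
R = 9B₁₆ = 155
G = 71₁₆ = 113
B = F6₁₆ = 246
= RGB(155, 113, 246)


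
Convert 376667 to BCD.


Each digit → 4-bit binary:
  3 → 0011
  7 → 0111
  6 → 0110
  6 → 0110
  6 → 0110
  7 → 0111
= 0011 0111 0110 0110 0110 0111


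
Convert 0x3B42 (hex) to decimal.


Positional values:
Position 0: 2 × 16^0 = 2 × 1 = 2
Position 1: 4 × 16^1 = 4 × 16 = 64
Position 2: B × 16^2 = 11 × 256 = 2816
Position 3: 3 × 16^3 = 3 × 4096 = 12288
Sum = 2 + 64 + 2816 + 12288
= 15170


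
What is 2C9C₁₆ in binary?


Each hex digit → 4 binary bits:
  2 = 0010
  C = 1100
  9 = 1001
  C = 1100
Concatenate: 0010 1100 1001 1100
= 0010110010011100


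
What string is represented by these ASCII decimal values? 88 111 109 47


Codes (decimal): 88 111 109 47
Per-code ASCII lookup:
  88  (range 65-90: uppercase, 88 - 65 = 23) → 'X'
  111  (range 97-122: lowercase, 111 - 97 = 14) → 'o'
  109  (range 97-122: lowercase, 109 - 97 = 12) → 'm'
  47  (special character) → '/'
= 'Xom/'


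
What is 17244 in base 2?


Divide by 2 repeatedly:
17244 ÷ 2 = 8622 remainder 0
8622 ÷ 2 = 4311 remainder 0
4311 ÷ 2 = 2155 remainder 1
2155 ÷ 2 = 1077 remainder 1
1077 ÷ 2 = 538 remainder 1
538 ÷ 2 = 269 remainder 0
269 ÷ 2 = 134 remainder 1
134 ÷ 2 = 67 remainder 0
67 ÷ 2 = 33 remainder 1
33 ÷ 2 = 16 remainder 1
16 ÷ 2 = 8 remainder 0
8 ÷ 2 = 4 remainder 0
4 ÷ 2 = 2 remainder 0
2 ÷ 2 = 1 remainder 0
1 ÷ 2 = 0 remainder 1
Reading remainders bottom-up:
= 100001101011100


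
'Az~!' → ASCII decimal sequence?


String: 'Az~!'  (4 characters)
Per-character ASCII lookup:
  'A': uppercase starts at 65: 'A' = 65 + 0 = 65
  'z': lowercase starts at 97: 'z' = 97 + 25 = 122
  '~': special character: '~' = 126
  '!': special character: '!' = 33
= 65 122 126 33


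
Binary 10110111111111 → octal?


Group into 3-bit groups: 010110111111111
  010 = 2
  110 = 6
  111 = 7
  111 = 7
  111 = 7
= 0o26777


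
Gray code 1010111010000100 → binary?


Gray code: 1010111010000100
MSB stays the same: 1
Each subsequent bit = prev_binary XOR current_gray:
  B[1] = 1 XOR 0 = 1
  B[2] = 1 XOR 1 = 0
  B[3] = 0 XOR 0 = 0
  B[4] = 0 XOR 1 = 1
  B[5] = 1 XOR 1 = 0
  B[6] = 0 XOR 1 = 1
  B[7] = 1 XOR 0 = 1
  B[8] = 1 XOR 1 = 0
  B[9] = 0 XOR 0 = 0
  B[10] = 0 XOR 0 = 0
  B[11] = 0 XOR 0 = 0
  B[12] = 0 XOR 0 = 0
  B[13] = 0 XOR 1 = 1
  B[14] = 1 XOR 0 = 1
  B[15] = 1 XOR 0 = 1
= 1100101100000111 (51975 decimal)


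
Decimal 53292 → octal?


Divide by 8 repeatedly:
53292 ÷ 8 = 6661 remainder 4
6661 ÷ 8 = 832 remainder 5
832 ÷ 8 = 104 remainder 0
104 ÷ 8 = 13 remainder 0
13 ÷ 8 = 1 remainder 5
1 ÷ 8 = 0 remainder 1
Reading remainders bottom-up:
= 0o150054


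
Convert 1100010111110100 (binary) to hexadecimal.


Group into 4-bit nibbles: 1100010111110100
  1100 = C
  0101 = 5
  1111 = F
  0100 = 4
= 0xC5F4


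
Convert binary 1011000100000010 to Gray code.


Binary: 1011000100000010
Gray code: G = B XOR (B >> 1)
B >> 1 = 0101100010000001
1011000100000010 XOR 0101100010000001:
  1 XOR 0 = 1
  0 XOR 1 = 1
  1 XOR 0 = 1
  1 XOR 1 = 0
  0 XOR 1 = 1
  0 XOR 0 = 0
  0 XOR 0 = 0
  1 XOR 0 = 1
  0 XOR 1 = 1
  0 XOR 0 = 0
  0 XOR 0 = 0
  0 XOR 0 = 0
  0 XOR 0 = 0
  0 XOR 0 = 0
  1 XOR 0 = 1
  0 XOR 1 = 1
= 1110100110000011


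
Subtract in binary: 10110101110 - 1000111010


Align and subtract column by column (LSB to MSB, borrowing when needed):
  10110101110
- 01000111010
  -----------
  col 0: (0 - 0 borrow-in) - 0 → 0 - 0 = 0, borrow out 0
  col 1: (1 - 0 borrow-in) - 1 → 1 - 1 = 0, borrow out 0
  col 2: (1 - 0 borrow-in) - 0 → 1 - 0 = 1, borrow out 0
  col 3: (1 - 0 borrow-in) - 1 → 1 - 1 = 0, borrow out 0
  col 4: (0 - 0 borrow-in) - 1 → borrow from next column: (0+2) - 1 = 1, borrow out 1
  col 5: (1 - 1 borrow-in) - 1 → borrow from next column: (0+2) - 1 = 1, borrow out 1
  col 6: (0 - 1 borrow-in) - 0 → borrow from next column: (-1+2) - 0 = 1, borrow out 1
  col 7: (1 - 1 borrow-in) - 0 → 0 - 0 = 0, borrow out 0
  col 8: (1 - 0 borrow-in) - 0 → 1 - 0 = 1, borrow out 0
  col 9: (0 - 0 borrow-in) - 1 → borrow from next column: (0+2) - 1 = 1, borrow out 1
  col 10: (1 - 1 borrow-in) - 0 → 0 - 0 = 0, borrow out 0
Reading bits MSB→LSB: 01101110100
Strip leading zeros: 1101110100
= 1101110100
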